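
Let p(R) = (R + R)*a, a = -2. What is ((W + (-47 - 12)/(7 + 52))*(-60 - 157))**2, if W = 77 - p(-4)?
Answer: 169520400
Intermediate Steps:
p(R) = -4*R (p(R) = (R + R)*(-2) = (2*R)*(-2) = -4*R)
W = 61 (W = 77 - (-4)*(-4) = 77 - 1*16 = 77 - 16 = 61)
((W + (-47 - 12)/(7 + 52))*(-60 - 157))**2 = ((61 + (-47 - 12)/(7 + 52))*(-60 - 157))**2 = ((61 - 59/59)*(-217))**2 = ((61 - 59*1/59)*(-217))**2 = ((61 - 1)*(-217))**2 = (60*(-217))**2 = (-13020)**2 = 169520400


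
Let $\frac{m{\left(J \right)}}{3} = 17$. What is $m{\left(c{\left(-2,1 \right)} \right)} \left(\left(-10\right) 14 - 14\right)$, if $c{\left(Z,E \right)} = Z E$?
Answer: $-7854$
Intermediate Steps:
$c{\left(Z,E \right)} = E Z$
$m{\left(J \right)} = 51$ ($m{\left(J \right)} = 3 \cdot 17 = 51$)
$m{\left(c{\left(-2,1 \right)} \right)} \left(\left(-10\right) 14 - 14\right) = 51 \left(\left(-10\right) 14 - 14\right) = 51 \left(-140 - 14\right) = 51 \left(-154\right) = -7854$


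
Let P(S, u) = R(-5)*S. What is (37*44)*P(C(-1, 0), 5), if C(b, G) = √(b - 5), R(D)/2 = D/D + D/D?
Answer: 6512*I*√6 ≈ 15951.0*I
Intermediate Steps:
R(D) = 4 (R(D) = 2*(D/D + D/D) = 2*(1 + 1) = 2*2 = 4)
C(b, G) = √(-5 + b)
P(S, u) = 4*S
(37*44)*P(C(-1, 0), 5) = (37*44)*(4*√(-5 - 1)) = 1628*(4*√(-6)) = 1628*(4*(I*√6)) = 1628*(4*I*√6) = 6512*I*√6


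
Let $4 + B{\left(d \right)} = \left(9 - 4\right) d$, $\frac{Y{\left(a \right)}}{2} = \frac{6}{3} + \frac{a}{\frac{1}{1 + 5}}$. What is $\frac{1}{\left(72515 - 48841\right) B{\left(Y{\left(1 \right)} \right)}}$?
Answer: $\frac{1}{1799224} \approx 5.5579 \cdot 10^{-7}$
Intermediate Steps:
$Y{\left(a \right)} = 4 + 12 a$ ($Y{\left(a \right)} = 2 \left(\frac{6}{3} + \frac{a}{\frac{1}{1 + 5}}\right) = 2 \left(6 \cdot \frac{1}{3} + \frac{a}{\frac{1}{6}}\right) = 2 \left(2 + a \frac{1}{\frac{1}{6}}\right) = 2 \left(2 + a 6\right) = 2 \left(2 + 6 a\right) = 4 + 12 a$)
$B{\left(d \right)} = -4 + 5 d$ ($B{\left(d \right)} = -4 + \left(9 - 4\right) d = -4 + 5 d$)
$\frac{1}{\left(72515 - 48841\right) B{\left(Y{\left(1 \right)} \right)}} = \frac{1}{\left(72515 - 48841\right) \left(-4 + 5 \left(4 + 12 \cdot 1\right)\right)} = \frac{1}{23674 \left(-4 + 5 \left(4 + 12\right)\right)} = \frac{1}{23674 \left(-4 + 5 \cdot 16\right)} = \frac{1}{23674 \left(-4 + 80\right)} = \frac{1}{23674 \cdot 76} = \frac{1}{23674} \cdot \frac{1}{76} = \frac{1}{1799224}$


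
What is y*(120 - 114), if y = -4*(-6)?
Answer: 144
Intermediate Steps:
y = 24
y*(120 - 114) = 24*(120 - 114) = 24*6 = 144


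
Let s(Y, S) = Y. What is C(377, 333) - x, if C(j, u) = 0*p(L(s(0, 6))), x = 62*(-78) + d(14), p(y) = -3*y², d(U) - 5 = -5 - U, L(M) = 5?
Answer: 4850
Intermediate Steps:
d(U) = -U (d(U) = 5 + (-5 - U) = -U)
x = -4850 (x = 62*(-78) - 1*14 = -4836 - 14 = -4850)
C(j, u) = 0 (C(j, u) = 0*(-3*5²) = 0*(-3*25) = 0*(-75) = 0)
C(377, 333) - x = 0 - 1*(-4850) = 0 + 4850 = 4850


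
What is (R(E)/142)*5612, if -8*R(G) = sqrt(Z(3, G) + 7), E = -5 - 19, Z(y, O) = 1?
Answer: -1403*sqrt(2)/142 ≈ -13.973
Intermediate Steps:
E = -24
R(G) = -sqrt(2)/4 (R(G) = -sqrt(1 + 7)/8 = -sqrt(2)/4)
(R(E)/142)*5612 = (-sqrt(2)/4/142)*5612 = (-sqrt(2)/4*(1/142))*5612 = -sqrt(2)/568*5612 = -1403*sqrt(2)/142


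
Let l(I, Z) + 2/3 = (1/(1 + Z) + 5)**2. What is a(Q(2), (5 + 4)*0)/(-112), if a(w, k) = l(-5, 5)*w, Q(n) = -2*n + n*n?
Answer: 0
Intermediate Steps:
l(I, Z) = -2/3 + (5 + 1/(1 + Z))**2 (l(I, Z) = -2/3 + (1/(1 + Z) + 5)**2 = -2/3 + (5 + 1/(1 + Z))**2)
Q(n) = n**2 - 2*n (Q(n) = -2*n + n**2 = n**2 - 2*n)
a(w, k) = 937*w/36 (a(w, k) = ((106 + 73*5**2 + 176*5)/(3*(1 + 5**2 + 2*5)))*w = ((106 + 73*25 + 880)/(3*(1 + 25 + 10)))*w = ((1/3)*(106 + 1825 + 880)/36)*w = ((1/3)*(1/36)*2811)*w = 937*w/36)
a(Q(2), (5 + 4)*0)/(-112) = (937*(2*(-2 + 2))/36)/(-112) = (937*(2*0)/36)*(-1/112) = ((937/36)*0)*(-1/112) = 0*(-1/112) = 0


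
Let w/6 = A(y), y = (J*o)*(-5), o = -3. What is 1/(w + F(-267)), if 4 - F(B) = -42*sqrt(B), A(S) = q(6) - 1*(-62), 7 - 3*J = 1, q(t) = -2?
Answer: 13/21553 - 3*I*sqrt(267)/43106 ≈ 0.00060316 - 0.0011372*I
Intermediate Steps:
J = 2 (J = 7/3 - 1/3*1 = 7/3 - 1/3 = 2)
y = 30 (y = (2*(-3))*(-5) = -6*(-5) = 30)
A(S) = 60 (A(S) = -2 - 1*(-62) = -2 + 62 = 60)
F(B) = 4 + 42*sqrt(B) (F(B) = 4 - (-42)*sqrt(B) = 4 + 42*sqrt(B))
w = 360 (w = 6*60 = 360)
1/(w + F(-267)) = 1/(360 + (4 + 42*sqrt(-267))) = 1/(360 + (4 + 42*(I*sqrt(267)))) = 1/(360 + (4 + 42*I*sqrt(267))) = 1/(364 + 42*I*sqrt(267))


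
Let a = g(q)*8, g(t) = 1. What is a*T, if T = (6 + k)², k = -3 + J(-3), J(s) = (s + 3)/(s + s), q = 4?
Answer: 72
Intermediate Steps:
J(s) = (3 + s)/(2*s) (J(s) = (3 + s)/((2*s)) = (3 + s)*(1/(2*s)) = (3 + s)/(2*s))
k = -3 (k = -3 + (½)*(3 - 3)/(-3) = -3 + (½)*(-⅓)*0 = -3 + 0 = -3)
T = 9 (T = (6 - 3)² = 3² = 9)
a = 8 (a = 1*8 = 8)
a*T = 8*9 = 72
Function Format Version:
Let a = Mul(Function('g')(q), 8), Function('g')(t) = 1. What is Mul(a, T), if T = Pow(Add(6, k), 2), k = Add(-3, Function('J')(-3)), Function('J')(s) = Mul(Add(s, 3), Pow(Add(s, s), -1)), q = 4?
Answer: 72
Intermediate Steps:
Function('J')(s) = Mul(Rational(1, 2), Pow(s, -1), Add(3, s)) (Function('J')(s) = Mul(Add(3, s), Pow(Mul(2, s), -1)) = Mul(Add(3, s), Mul(Rational(1, 2), Pow(s, -1))) = Mul(Rational(1, 2), Pow(s, -1), Add(3, s)))
k = -3 (k = Add(-3, Mul(Rational(1, 2), Pow(-3, -1), Add(3, -3))) = Add(-3, Mul(Rational(1, 2), Rational(-1, 3), 0)) = Add(-3, 0) = -3)
T = 9 (T = Pow(Add(6, -3), 2) = Pow(3, 2) = 9)
a = 8 (a = Mul(1, 8) = 8)
Mul(a, T) = Mul(8, 9) = 72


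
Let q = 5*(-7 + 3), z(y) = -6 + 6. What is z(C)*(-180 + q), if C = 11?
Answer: 0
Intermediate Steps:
z(y) = 0
q = -20 (q = 5*(-4) = -20)
z(C)*(-180 + q) = 0*(-180 - 20) = 0*(-200) = 0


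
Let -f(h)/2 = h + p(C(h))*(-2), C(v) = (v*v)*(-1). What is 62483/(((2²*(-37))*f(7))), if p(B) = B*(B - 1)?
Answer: -62483/1448328 ≈ -0.043141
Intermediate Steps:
C(v) = -v² (C(v) = v²*(-1) = -v²)
p(B) = B*(-1 + B)
f(h) = -2*h - 4*h²*(-1 - h²) (f(h) = -2*(h + ((-h²)*(-1 - h²))*(-2)) = -2*(h - h²*(-1 - h²)*(-2)) = -2*(h + 2*h²*(-1 - h²)) = -2*h - 4*h²*(-1 - h²))
62483/(((2²*(-37))*f(7))) = 62483/(((2²*(-37))*(2*7*(-1 + 2*7*(1 + 7²))))) = 62483/(((4*(-37))*(2*7*(-1 + 2*7*(1 + 49))))) = 62483/((-296*7*(-1 + 2*7*50))) = 62483/((-296*7*(-1 + 700))) = 62483/((-296*7*699)) = 62483/((-148*9786)) = 62483/(-1448328) = 62483*(-1/1448328) = -62483/1448328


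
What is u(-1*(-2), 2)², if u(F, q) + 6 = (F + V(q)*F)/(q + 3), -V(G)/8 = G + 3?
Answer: 11664/25 ≈ 466.56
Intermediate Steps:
V(G) = -24 - 8*G (V(G) = -8*(G + 3) = -8*(3 + G) = -24 - 8*G)
u(F, q) = -6 + (F + F*(-24 - 8*q))/(3 + q) (u(F, q) = -6 + (F + (-24 - 8*q)*F)/(q + 3) = -6 + (F + F*(-24 - 8*q))/(3 + q))
u(-1*(-2), 2)² = ((-18 - 1*(-2) - 6*2 - 8*(-1*(-2))*(3 + 2))/(3 + 2))² = ((-18 + 2 - 12 - 8*2*5)/5)² = ((-18 + 2 - 12 - 80)/5)² = ((⅕)*(-108))² = (-108/5)² = 11664/25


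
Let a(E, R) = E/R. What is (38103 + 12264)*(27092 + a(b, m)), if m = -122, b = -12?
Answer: 83237410806/61 ≈ 1.3645e+9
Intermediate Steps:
(38103 + 12264)*(27092 + a(b, m)) = (38103 + 12264)*(27092 - 12/(-122)) = 50367*(27092 - 12*(-1/122)) = 50367*(27092 + 6/61) = 50367*(1652618/61) = 83237410806/61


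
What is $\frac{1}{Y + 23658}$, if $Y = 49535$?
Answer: $\frac{1}{73193} \approx 1.3663 \cdot 10^{-5}$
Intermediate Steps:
$\frac{1}{Y + 23658} = \frac{1}{49535 + 23658} = \frac{1}{73193}$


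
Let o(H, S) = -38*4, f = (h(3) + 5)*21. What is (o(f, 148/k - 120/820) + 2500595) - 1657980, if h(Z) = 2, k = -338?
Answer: 842463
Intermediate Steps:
f = 147 (f = (2 + 5)*21 = 7*21 = 147)
o(H, S) = -152
(o(f, 148/k - 120/820) + 2500595) - 1657980 = (-152 + 2500595) - 1657980 = 2500443 - 1657980 = 842463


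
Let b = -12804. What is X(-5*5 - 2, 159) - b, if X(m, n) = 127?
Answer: 12931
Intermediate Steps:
X(-5*5 - 2, 159) - b = 127 - 1*(-12804) = 127 + 12804 = 12931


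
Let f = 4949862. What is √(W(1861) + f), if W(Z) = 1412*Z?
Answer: √7577594 ≈ 2752.7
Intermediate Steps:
√(W(1861) + f) = √(1412*1861 + 4949862) = √(2627732 + 4949862) = √7577594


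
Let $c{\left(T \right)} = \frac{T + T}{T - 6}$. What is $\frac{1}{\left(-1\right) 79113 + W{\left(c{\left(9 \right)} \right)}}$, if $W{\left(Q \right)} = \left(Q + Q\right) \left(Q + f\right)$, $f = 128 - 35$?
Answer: $- \frac{1}{77925} \approx -1.2833 \cdot 10^{-5}$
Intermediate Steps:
$c{\left(T \right)} = \frac{2 T}{-6 + T}$
$f = 93$
$W{\left(Q \right)} = 2 Q \left(93 + Q\right)$ ($W{\left(Q \right)} = \left(Q + Q\right) \left(Q + 93\right) = 2 Q \left(93 + Q\right)$)
$\frac{1}{\left(-1\right) 79113 + W{\left(c{\left(9 \right)} \right)}} = \frac{1}{\left(-1\right) 79113 + 2 \cdot 2 \cdot 9 \frac{1}{-6 + 9} \left(93 + 2 \cdot 9 \frac{1}{-6 + 9}\right)} = \frac{1}{-79113 + 2 \cdot 2 \cdot 9 \cdot \frac{1}{3} \left(93 + 2 \cdot 9 \cdot \frac{1}{3}\right)} = \frac{1}{-79113 + 2 \cdot 6 \left(93 + 6\right)} = \frac{1}{-79113 + 2 \cdot 6 \cdot 99} = \frac{1}{-79113 + 1188} = \frac{1}{-77925} = - \frac{1}{77925}$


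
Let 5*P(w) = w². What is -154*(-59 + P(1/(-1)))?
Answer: 45276/5 ≈ 9055.2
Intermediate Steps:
P(w) = w²/5
-154*(-59 + P(1/(-1))) = -154*(-59 + (1/(-1))²/5) = -154*(-59 + (⅕)*(-1)²) = -154*(-59 + (⅕)*1) = -154*(-59 + ⅕) = -154*(-294/5) = 45276/5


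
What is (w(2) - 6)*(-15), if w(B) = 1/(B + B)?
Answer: 345/4 ≈ 86.250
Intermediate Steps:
w(B) = 1/(2*B)
(w(2) - 6)*(-15) = ((½)/2 - 6)*(-15) = ((½)*(½) - 6)*(-15) = (¼ - 6)*(-15) = -23/4*(-15) = 345/4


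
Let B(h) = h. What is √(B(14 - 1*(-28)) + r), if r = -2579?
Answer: I*√2537 ≈ 50.369*I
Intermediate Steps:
√(B(14 - 1*(-28)) + r) = √((14 - 1*(-28)) - 2579) = √((14 + 28) - 2579) = √(42 - 2579) = √(-2537) = I*√2537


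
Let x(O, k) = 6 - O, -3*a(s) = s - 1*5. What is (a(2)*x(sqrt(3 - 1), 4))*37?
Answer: 222 - 37*sqrt(2) ≈ 169.67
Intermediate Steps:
a(s) = 5/3 - s/3 (a(s) = -(s - 1*5)/3 = -(s - 5)/3 = -(-5 + s)/3 = 5/3 - s/3)
(a(2)*x(sqrt(3 - 1), 4))*37 = ((5/3 - 1/3*2)*(6 - sqrt(3 - 1)))*37 = ((5/3 - 2/3)*(6 - sqrt(2)))*37 = (1*(6 - sqrt(2)))*37 = (6 - sqrt(2))*37 = 222 - 37*sqrt(2)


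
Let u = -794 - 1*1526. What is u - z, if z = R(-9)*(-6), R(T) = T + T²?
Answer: -1888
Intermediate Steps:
z = -432 (z = -9*(1 - 9)*(-6) = -9*(-8)*(-6) = 72*(-6) = -432)
u = -2320 (u = -794 - 1526 = -2320)
u - z = -2320 - 1*(-432) = -2320 + 432 = -1888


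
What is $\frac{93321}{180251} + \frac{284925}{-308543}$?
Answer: $- \frac{22564474872}{55615184293} \approx -0.40573$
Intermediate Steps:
$\frac{93321}{180251} + \frac{284925}{-308543} = 93321 \cdot \frac{1}{180251} + 284925 \left(- \frac{1}{308543}\right) = \frac{93321}{180251} - \frac{284925}{308543} = - \frac{22564474872}{55615184293}$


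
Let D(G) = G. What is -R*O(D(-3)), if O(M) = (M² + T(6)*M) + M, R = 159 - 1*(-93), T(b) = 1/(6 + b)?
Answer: -1449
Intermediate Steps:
R = 252 (R = 159 + 93 = 252)
O(M) = M² + 13*M/12 (O(M) = (M² + M/(6 + 6)) + M = (M² + M/12) + M = M² + 13*M/12)
-R*O(D(-3)) = -252*(1/12)*(-3)*(13 + 12*(-3)) = -252*(1/12)*(-3)*(13 - 36) = -252*(1/12)*(-3)*(-23) = -252*23/4 = -1*1449 = -1449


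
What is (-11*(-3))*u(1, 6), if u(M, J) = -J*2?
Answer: -396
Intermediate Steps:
u(M, J) = -2*J
(-11*(-3))*u(1, 6) = (-11*(-3))*(-2*6) = 33*(-12) = -396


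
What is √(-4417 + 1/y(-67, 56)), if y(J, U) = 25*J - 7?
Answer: I*√14858790/58 ≈ 66.461*I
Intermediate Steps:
y(J, U) = -7 + 25*J
√(-4417 + 1/y(-67, 56)) = √(-4417 + 1/(-7 + 25*(-67))) = √(-4417 + 1/(-7 - 1675)) = √(-4417 + 1/(-1682)) = √(-4417 - 1/1682) = √(-7429395/1682) = I*√14858790/58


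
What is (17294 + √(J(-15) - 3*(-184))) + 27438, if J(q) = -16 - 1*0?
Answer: 44732 + 2*√134 ≈ 44755.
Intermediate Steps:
J(q) = -16 (J(q) = -16 + 0 = -16)
(17294 + √(J(-15) - 3*(-184))) + 27438 = (17294 + √(-16 - 3*(-184))) + 27438 = (17294 + √(-16 + 552)) + 27438 = (17294 + √536) + 27438 = (17294 + 2*√134) + 27438 = 44732 + 2*√134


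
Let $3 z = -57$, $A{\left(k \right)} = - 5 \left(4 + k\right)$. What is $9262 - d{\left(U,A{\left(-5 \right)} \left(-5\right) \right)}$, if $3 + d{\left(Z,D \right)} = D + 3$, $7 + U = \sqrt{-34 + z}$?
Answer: $9287$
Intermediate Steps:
$A{\left(k \right)} = -20 - 5 k$
$z = -19$ ($z = \frac{1}{3} \left(-57\right) = -19$)
$U = -7 + i \sqrt{53}$ ($U = -7 + \sqrt{-34 - 19} = -7 + \sqrt{-53} = -7 + i \sqrt{53} \approx -7.0 + 7.2801 i$)
$d{\left(Z,D \right)} = D$ ($d{\left(Z,D \right)} = -3 + \left(D + 3\right) = -3 + \left(3 + D\right) = D$)
$9262 - d{\left(U,A{\left(-5 \right)} \left(-5\right) \right)} = 9262 - \left(-20 - -25\right) \left(-5\right) = 9262 - \left(-20 + 25\right) \left(-5\right) = 9262 - 5 \left(-5\right) = 9262 - -25 = 9262 + 25 = 9287$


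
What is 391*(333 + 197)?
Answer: 207230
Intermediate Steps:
391*(333 + 197) = 391*530 = 207230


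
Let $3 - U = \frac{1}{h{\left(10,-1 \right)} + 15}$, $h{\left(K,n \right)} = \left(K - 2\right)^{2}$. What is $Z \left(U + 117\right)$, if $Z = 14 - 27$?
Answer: $- \frac{123227}{79} \approx -1559.8$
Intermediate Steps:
$h{\left(K,n \right)} = \left(-2 + K\right)^{2}$
$Z = -13$ ($Z = 14 - 27 = -13$)
$U = \frac{236}{79}$ ($U = 3 - \frac{1}{\left(-2 + 10\right)^{2} + 15} = 3 - \frac{1}{8^{2} + 15} = 3 - \frac{1}{64 + 15} = 3 - \frac{1}{79} = \frac{236}{79} \approx 2.9873$)
$Z \left(U + 117\right) = - 13 \left(\frac{236}{79} + 117\right) = \left(-13\right) \frac{9479}{79} = - \frac{123227}{79}$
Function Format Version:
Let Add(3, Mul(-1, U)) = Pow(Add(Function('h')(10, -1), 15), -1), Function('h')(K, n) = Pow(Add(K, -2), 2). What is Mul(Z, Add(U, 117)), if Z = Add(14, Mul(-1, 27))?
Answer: Rational(-123227, 79) ≈ -1559.8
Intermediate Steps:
Function('h')(K, n) = Pow(Add(-2, K), 2)
Z = -13 (Z = Add(14, -27) = -13)
U = Rational(236, 79) (U = Add(3, Mul(-1, Pow(Add(Pow(Add(-2, 10), 2), 15), -1))) = Add(3, Mul(-1, Pow(Add(Pow(8, 2), 15), -1))) = Add(3, Mul(-1, Pow(Add(64, 15), -1))) = Add(3, Mul(-1, Pow(79, -1))) = Add(3, Mul(-1, Rational(1, 79))) = Add(3, Rational(-1, 79)) = Rational(236, 79) ≈ 2.9873)
Mul(Z, Add(U, 117)) = Mul(-13, Add(Rational(236, 79), 117)) = Mul(-13, Rational(9479, 79)) = Rational(-123227, 79)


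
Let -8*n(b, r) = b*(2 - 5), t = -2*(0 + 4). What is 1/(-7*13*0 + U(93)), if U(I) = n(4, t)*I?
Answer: 2/279 ≈ 0.0071685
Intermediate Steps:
t = -8 (t = -2*4 = -8)
n(b, r) = 3*b/8 (n(b, r) = -b*(2 - 5)/8 = -b*(-3)/8 = -(-3)*b/8 = 3*b/8)
U(I) = 3*I/2 (U(I) = ((3/8)*4)*I = 3*I/2)
1/(-7*13*0 + U(93)) = 1/(-7*13*0 + (3/2)*93) = 1/(-91*0 + 279/2) = 1/(0 + 279/2) = 1/(279/2) = 2/279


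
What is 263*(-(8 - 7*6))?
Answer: 8942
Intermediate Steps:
263*(-(8 - 7*6)) = 263*(-(8 - 42)) = 263*(-1*(-34)) = 263*34 = 8942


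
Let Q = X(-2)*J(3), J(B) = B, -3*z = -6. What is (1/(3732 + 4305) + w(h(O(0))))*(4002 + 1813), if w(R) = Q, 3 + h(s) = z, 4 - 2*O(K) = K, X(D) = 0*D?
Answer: 5815/8037 ≈ 0.72353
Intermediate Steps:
X(D) = 0
z = 2 (z = -⅓*(-6) = 2)
O(K) = 2 - K/2
h(s) = -1 (h(s) = -3 + 2 = -1)
Q = 0 (Q = 0*3 = 0)
w(R) = 0
(1/(3732 + 4305) + w(h(O(0))))*(4002 + 1813) = (1/(3732 + 4305) + 0)*(4002 + 1813) = (1/8037 + 0)*5815 = (1/8037)*5815 = 5815/8037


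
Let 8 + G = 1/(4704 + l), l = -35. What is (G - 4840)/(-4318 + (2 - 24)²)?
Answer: 22635311/17900946 ≈ 1.2645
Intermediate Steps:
G = -37351/4669 (G = -8 + 1/(4704 - 35) = -8 + 1/4669 = -37351/4669 ≈ -7.9998)
(G - 4840)/(-4318 + (2 - 24)²) = (-37351/4669 - 4840)/(-4318 + (2 - 24)²) = -22635311/(4669*(-4318 + (-22)²)) = -22635311/(4669*(-4318 + 484)) = -22635311/4669/(-3834) = -22635311/4669*(-1/3834) = 22635311/17900946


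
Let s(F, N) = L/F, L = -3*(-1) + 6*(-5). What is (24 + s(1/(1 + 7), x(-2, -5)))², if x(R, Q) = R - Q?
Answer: 36864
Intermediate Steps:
L = -27 (L = 3 - 30 = -27)
s(F, N) = -27/F
(24 + s(1/(1 + 7), x(-2, -5)))² = (24 - 27/(1/(1 + 7)))² = (24 - 27/(1/8))² = (24 - 27/⅛)² = (24 - 27*8)² = (24 - 216)² = (-192)² = 36864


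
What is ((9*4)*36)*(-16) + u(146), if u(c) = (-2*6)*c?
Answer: -22488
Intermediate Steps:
u(c) = -12*c
((9*4)*36)*(-16) + u(146) = ((9*4)*36)*(-16) - 12*146 = (36*36)*(-16) - 1752 = 1296*(-16) - 1752 = -20736 - 1752 = -22488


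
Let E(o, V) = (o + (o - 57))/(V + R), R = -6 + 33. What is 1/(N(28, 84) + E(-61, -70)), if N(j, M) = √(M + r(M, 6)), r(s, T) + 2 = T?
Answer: -7697/130671 + 3698*√22/130671 ≈ 0.073835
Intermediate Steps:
R = 27
r(s, T) = -2 + T
N(j, M) = √(4 + M) (N(j, M) = √(M + (-2 + 6)) = √(M + 4) = √(4 + M))
E(o, V) = (-57 + 2*o)/(27 + V) (E(o, V) = (o + (o - 57))/(V + 27) = (o + (-57 + o))/(27 + V) = (-57 + 2*o)/(27 + V))
1/(N(28, 84) + E(-61, -70)) = 1/(√(4 + 84) + (-57 + 2*(-61))/(27 - 70)) = 1/(√88 + (-57 - 122)/(-43)) = 1/(2*√22 - 1/43*(-179)) = 1/(2*√22 + 179/43) = 1/(179/43 + 2*√22)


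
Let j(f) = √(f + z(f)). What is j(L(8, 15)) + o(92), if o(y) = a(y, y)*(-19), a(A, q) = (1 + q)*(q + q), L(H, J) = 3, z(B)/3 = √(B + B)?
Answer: -325128 + √(3 + 3*√6) ≈ -3.2513e+5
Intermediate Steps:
z(B) = 3*√2*√B (z(B) = 3*√(B + B) = 3*√(2*B) = 3*(√2*√B) = 3*√2*√B)
a(A, q) = 2*q*(1 + q) (a(A, q) = (1 + q)*(2*q) = 2*q*(1 + q))
j(f) = √(f + 3*√2*√f)
o(y) = -38*y*(1 + y) (o(y) = (2*y*(1 + y))*(-19) = -38*y*(1 + y))
j(L(8, 15)) + o(92) = √(3 + 3*√2*√3) - 38*92*(1 + 92) = √(3 + 3*√6) - 38*92*93 = √(3 + 3*√6) - 325128 = -325128 + √(3 + 3*√6)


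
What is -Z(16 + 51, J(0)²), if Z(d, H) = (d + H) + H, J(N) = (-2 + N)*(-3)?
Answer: -139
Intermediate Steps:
J(N) = 6 - 3*N
Z(d, H) = d + 2*H (Z(d, H) = (H + d) + H = d + 2*H)
-Z(16 + 51, J(0)²) = -((16 + 51) + 2*(6 - 3*0)²) = -(67 + 2*(6 + 0)²) = -(67 + 2*6²) = -(67 + 2*36) = -(67 + 72) = -1*139 = -139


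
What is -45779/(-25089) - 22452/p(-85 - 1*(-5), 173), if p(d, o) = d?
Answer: 141740137/501780 ≈ 282.47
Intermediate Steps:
-45779/(-25089) - 22452/p(-85 - 1*(-5), 173) = -45779/(-25089) - 22452/(-85 - 1*(-5)) = -45779*(-1/25089) - 22452/(-85 + 5) = 45779/25089 - 22452/(-80) = 45779/25089 - 22452*(-1/80) = 45779/25089 + 5613/20 = 141740137/501780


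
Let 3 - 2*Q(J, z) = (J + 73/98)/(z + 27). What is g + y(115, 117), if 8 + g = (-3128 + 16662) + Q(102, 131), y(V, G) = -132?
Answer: 414821775/30968 ≈ 13395.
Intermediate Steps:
Q(J, z) = 3/2 - (73/98 + J)/(2*(27 + z)) (Q(J, z) = 3/2 - (J + 73/98)/(2*(z + 27)) = 3/2 - (J + 73*(1/98))/(2*(27 + z)) = 3/2 - (J + 73/98)/(2*(27 + z)) = 3/2 - (73/98 + J)/(2*(27 + z)))
g = 418909551/30968 (g = -8 + ((-3128 + 16662) + (7865 - 98*102 + 294*131)/(196*(27 + 131))) = -8 + (13534 + (1/196)*(7865 - 9996 + 38514)/158) = -8 + (13534 + (1/196)*(1/158)*36383) = -8 + (13534 + 36383/30968) = -8 + 419157295/30968 = 418909551/30968 ≈ 13527.)
g + y(115, 117) = 418909551/30968 - 132 = 414821775/30968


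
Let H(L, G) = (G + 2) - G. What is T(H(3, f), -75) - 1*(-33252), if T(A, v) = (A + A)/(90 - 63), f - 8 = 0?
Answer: 897808/27 ≈ 33252.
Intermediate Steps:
f = 8 (f = 8 + 0 = 8)
H(L, G) = 2 (H(L, G) = (2 + G) - G = 2)
T(A, v) = 2*A/27 (T(A, v) = (2*A)/27 = (2*A)*(1/27) = 2*A/27)
T(H(3, f), -75) - 1*(-33252) = (2/27)*2 - 1*(-33252) = 4/27 + 33252 = 897808/27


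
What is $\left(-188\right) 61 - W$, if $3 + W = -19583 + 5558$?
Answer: $2560$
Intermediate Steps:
$W = -14028$ ($W = -3 + \left(-19583 + 5558\right) = -3 - 14025 = -14028$)
$\left(-188\right) 61 - W = \left(-188\right) 61 - -14028 = -11468 + 14028 = 2560$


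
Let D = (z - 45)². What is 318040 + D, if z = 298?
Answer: 382049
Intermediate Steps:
D = 64009 (D = (298 - 45)² = 253² = 64009)
318040 + D = 318040 + 64009 = 382049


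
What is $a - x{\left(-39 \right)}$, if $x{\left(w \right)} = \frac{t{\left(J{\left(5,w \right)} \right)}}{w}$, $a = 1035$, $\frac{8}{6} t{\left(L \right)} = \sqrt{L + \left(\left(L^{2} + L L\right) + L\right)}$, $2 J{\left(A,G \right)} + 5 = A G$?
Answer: $1035 + \frac{15 \sqrt{22}}{26} \approx 1037.7$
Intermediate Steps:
$J{\left(A,G \right)} = - \frac{5}{2} + \frac{A G}{2}$
$t{\left(L \right)} = \frac{3 \sqrt{2 L + 2 L^{2}}}{4}$ ($t{\left(L \right)} = \frac{3 \sqrt{L + \left(\left(L^{2} + L L\right) + L\right)}}{4} = \frac{3 \sqrt{L + \left(\left(L^{2} + L^{2}\right) + L\right)}}{4} = \frac{3 \sqrt{L + \left(2 L^{2} + L\right)}}{4} = \frac{3 \sqrt{L + \left(L + 2 L^{2}\right)}}{4} = \frac{3 \sqrt{2 L + 2 L^{2}}}{4}$)
$x{\left(w \right)} = \frac{3 \sqrt{2} \sqrt{\left(- \frac{5}{2} + \frac{5 w}{2}\right) \left(- \frac{3}{2} + \frac{5 w}{2}\right)}}{4 w}$ ($x{\left(w \right)} = \frac{\frac{3}{4} \sqrt{2} \sqrt{\left(- \frac{5}{2} + \frac{1}{2} \cdot 5 w\right) \left(1 + \left(- \frac{5}{2} + \frac{1}{2} \cdot 5 w\right)\right)}}{w} = \frac{\frac{3}{4} \sqrt{2} \sqrt{\left(- \frac{5}{2} + \frac{5 w}{2}\right) \left(1 + \left(- \frac{5}{2} + \frac{5 w}{2}\right)\right)}}{w} = \frac{\frac{3}{4} \sqrt{2} \sqrt{\left(- \frac{5}{2} + \frac{5 w}{2}\right) \left(- \frac{3}{2} + \frac{5 w}{2}\right)}}{w} = \frac{3 \sqrt{2} \sqrt{\left(- \frac{5}{2} + \frac{5 w}{2}\right) \left(- \frac{3}{2} + \frac{5 w}{2}\right)}}{4 w}$)
$a - x{\left(-39 \right)} = 1035 - \frac{3 \sqrt{30 - -3120 + 50 \left(-39\right)^{2}}}{8 \left(-39\right)} = 1035 - \frac{3}{8} \left(- \frac{1}{39}\right) \sqrt{30 + 3120 + 50 \cdot 1521} = 1035 - \frac{3}{8} \left(- \frac{1}{39}\right) \sqrt{30 + 3120 + 76050} = 1035 - \frac{3}{8} \left(- \frac{1}{39}\right) \sqrt{79200} = 1035 - \frac{3}{8} \left(- \frac{1}{39}\right) 60 \sqrt{22} = 1035 - - \frac{15 \sqrt{22}}{26} = 1035 + \frac{15 \sqrt{22}}{26}$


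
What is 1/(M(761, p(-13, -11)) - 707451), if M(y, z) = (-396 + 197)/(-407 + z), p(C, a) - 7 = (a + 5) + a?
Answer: -417/295006868 ≈ -1.4135e-6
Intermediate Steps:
p(C, a) = 12 + 2*a (p(C, a) = 7 + ((a + 5) + a) = 7 + ((5 + a) + a) = 7 + (5 + 2*a) = 12 + 2*a)
M(y, z) = -199/(-407 + z)
1/(M(761, p(-13, -11)) - 707451) = 1/(-199/(-407 + (12 + 2*(-11))) - 707451) = 1/(-199/(-407 + (12 - 22)) - 707451) = 1/(-199/(-407 - 10) - 707451) = 1/(-199/(-417) - 707451) = 1/(-199*(-1/417) - 707451) = 1/(199/417 - 707451) = 1/(-295006868/417) = -417/295006868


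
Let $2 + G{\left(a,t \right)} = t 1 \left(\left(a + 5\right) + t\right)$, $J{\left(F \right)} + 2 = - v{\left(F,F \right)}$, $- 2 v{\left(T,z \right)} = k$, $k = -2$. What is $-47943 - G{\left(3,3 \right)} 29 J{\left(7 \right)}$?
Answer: $-45246$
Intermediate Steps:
$v{\left(T,z \right)} = 1$ ($v{\left(T,z \right)} = \left(- \frac{1}{2}\right) \left(-2\right) = 1$)
$J{\left(F \right)} = -3$ ($J{\left(F \right)} = -2 - 1 = -3$)
$G{\left(a,t \right)} = -2 + t \left(5 + a + t\right)$ ($G{\left(a,t \right)} = -2 + t 1 \left(\left(a + 5\right) + t\right) = -2 + t \left(\left(5 + a\right) + t\right) = -2 + t \left(5 + a + t\right)$)
$-47943 - G{\left(3,3 \right)} 29 J{\left(7 \right)} = -47943 - \left(-2 + 3^{2} + 5 \cdot 3 + 3 \cdot 3\right) 29 \left(-3\right) = -47943 - \left(-2 + 9 + 15 + 9\right) 29 \left(-3\right) = -47943 - 31 \cdot 29 \left(-3\right) = -47943 - 899 \left(-3\right) = -47943 - -2697 = -47943 + 2697 = -45246$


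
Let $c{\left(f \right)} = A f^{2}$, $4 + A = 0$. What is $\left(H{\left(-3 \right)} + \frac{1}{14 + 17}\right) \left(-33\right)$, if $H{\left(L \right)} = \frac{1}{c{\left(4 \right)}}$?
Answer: $- \frac{1089}{1984} \approx -0.54889$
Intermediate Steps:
$A = -4$ ($A = -4 + 0 = -4$)
$c{\left(f \right)} = - 4 f^{2}$
$H{\left(L \right)} = - \frac{1}{64}$ ($H{\left(L \right)} = \frac{1}{\left(-4\right) 4^{2}} = \frac{1}{\left(-4\right) 16} = \frac{1}{-64} = - \frac{1}{64}$)
$\left(H{\left(-3 \right)} + \frac{1}{14 + 17}\right) \left(-33\right) = \left(- \frac{1}{64} + \frac{1}{14 + 17}\right) \left(-33\right) = \left(- \frac{1}{64} + \frac{1}{31}\right) \left(-33\right) = \frac{33}{1984} \left(-33\right) = - \frac{1089}{1984}$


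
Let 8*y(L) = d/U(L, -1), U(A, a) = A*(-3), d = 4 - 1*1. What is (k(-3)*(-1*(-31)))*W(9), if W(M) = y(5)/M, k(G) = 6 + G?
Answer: -31/120 ≈ -0.25833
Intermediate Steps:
d = 3 (d = 4 - 1 = 3)
U(A, a) = -3*A
y(L) = -1/(8*L) (y(L) = (3/((-3*L)))/8 = (3*(-1/(3*L)))/8 = (-1/L)/8 = -1/(8*L))
W(M) = -1/(40*M) (W(M) = (-⅛/5)/M = (-⅛*⅕)/M = -1/(40*M))
(k(-3)*(-1*(-31)))*W(9) = ((6 - 3)*(-1*(-31)))*(-1/40/9) = (3*31)*(-1/40*⅑) = 93*(-1/360) = -31/120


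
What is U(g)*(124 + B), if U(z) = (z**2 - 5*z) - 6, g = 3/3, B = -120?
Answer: -40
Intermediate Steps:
g = 1 (g = 3*(1/3) = 1)
U(z) = -6 + z**2 - 5*z
U(g)*(124 + B) = (-6 + 1**2 - 5*1)*(124 - 120) = (-6 + 1 - 5)*4 = -10*4 = -40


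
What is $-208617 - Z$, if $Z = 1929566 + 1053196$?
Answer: $-3191379$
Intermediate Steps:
$Z = 2982762$
$-208617 - Z = -208617 - 2982762 = -3191379$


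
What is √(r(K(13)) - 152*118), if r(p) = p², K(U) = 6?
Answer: 10*I*√179 ≈ 133.79*I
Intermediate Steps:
√(r(K(13)) - 152*118) = √(6² - 152*118) = √(36 - 17936) = √(-17900) = 10*I*√179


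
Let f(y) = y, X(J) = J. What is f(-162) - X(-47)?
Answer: -115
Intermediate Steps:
f(-162) - X(-47) = -162 - 1*(-47) = -162 + 47 = -115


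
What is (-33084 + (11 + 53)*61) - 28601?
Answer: -57781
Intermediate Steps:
(-33084 + (11 + 53)*61) - 28601 = (-33084 + 64*61) - 28601 = (-33084 + 3904) - 28601 = -29180 - 28601 = -57781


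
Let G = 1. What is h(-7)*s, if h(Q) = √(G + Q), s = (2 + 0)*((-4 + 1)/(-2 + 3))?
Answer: -6*I*√6 ≈ -14.697*I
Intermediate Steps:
s = -6 (s = 2*(-3/1) = 2*(-3*1) = 2*(-3) = -6)
h(Q) = √(1 + Q)
h(-7)*s = √(1 - 7)*(-6) = √(-6)*(-6) = (I*√6)*(-6) = -6*I*√6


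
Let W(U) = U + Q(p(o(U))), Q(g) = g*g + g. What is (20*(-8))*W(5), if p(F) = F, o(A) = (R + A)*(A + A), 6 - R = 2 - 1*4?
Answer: -2725600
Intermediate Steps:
R = 8 (R = 6 - (2 - 1*4) = 6 - (2 - 4) = 6 - 1*(-2) = 6 + 2 = 8)
o(A) = 2*A*(8 + A) (o(A) = (8 + A)*(A + A) = (8 + A)*(2*A) = 2*A*(8 + A))
Q(g) = g + g² (Q(g) = g² + g = g + g²)
W(U) = U + 2*U*(1 + 2*U*(8 + U))*(8 + U) (W(U) = U + (2*U*(8 + U))*(1 + 2*U*(8 + U)) = U + 2*U*(1 + 2*U*(8 + U))*(8 + U))
(20*(-8))*W(5) = (20*(-8))*(5*(1 + 2*(1 + 2*5*(8 + 5))*(8 + 5))) = -800*(1 + 2*(1 + 2*5*13)*13) = -800*(1 + 2*(1 + 130)*13) = -800*(1 + 2*131*13) = -800*(1 + 3406) = -800*3407 = -160*17035 = -2725600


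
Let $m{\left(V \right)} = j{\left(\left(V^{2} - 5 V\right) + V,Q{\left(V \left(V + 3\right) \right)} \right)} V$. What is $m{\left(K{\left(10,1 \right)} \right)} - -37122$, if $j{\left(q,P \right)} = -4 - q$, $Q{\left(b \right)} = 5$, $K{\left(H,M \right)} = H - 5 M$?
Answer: $37077$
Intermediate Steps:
$m{\left(V \right)} = V \left(-4 - V^{2} + 4 V\right)$ ($m{\left(V \right)} = \left(-4 - \left(\left(V^{2} - 5 V\right) + V\right)\right) V = \left(-4 - \left(V^{2} - 4 V\right)\right) V = \left(-4 - V^{2} + 4 V\right) V = V \left(-4 - V^{2} + 4 V\right)$)
$m{\left(K{\left(10,1 \right)} \right)} - -37122 = - \left(10 - 5\right) \left(4 + \left(10 - 5\right) \left(-4 + \left(10 - 5\right)\right)\right) - -37122 = - \left(10 - 5\right) \left(4 + \left(10 - 5\right) \left(-4 + \left(10 - 5\right)\right)\right) + 37122 = \left(-1\right) 5 \left(4 + 5 \left(-4 + 5\right)\right) + 37122 = \left(-1\right) 5 \left(4 + 5 \cdot 1\right) + 37122 = \left(-1\right) 5 \left(4 + 5\right) + 37122 = \left(-1\right) 5 \cdot 9 + 37122 = -45 + 37122 = 37077$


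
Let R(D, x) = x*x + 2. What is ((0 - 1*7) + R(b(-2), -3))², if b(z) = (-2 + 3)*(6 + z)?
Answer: 16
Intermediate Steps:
b(z) = 6 + z (b(z) = 1*(6 + z) = 6 + z)
R(D, x) = 2 + x² (R(D, x) = x² + 2 = 2 + x²)
((0 - 1*7) + R(b(-2), -3))² = ((0 - 1*7) + (2 + (-3)²))² = ((0 - 7) + (2 + 9))² = (-7 + 11)² = 4² = 16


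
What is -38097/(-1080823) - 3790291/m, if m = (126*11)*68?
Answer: -4093043123437/101865406104 ≈ -40.181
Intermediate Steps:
m = 94248 (m = 1386*68 = 94248)
-38097/(-1080823) - 3790291/m = -38097/(-1080823) - 3790291/94248 = -38097*(-1/1080823) - 3790291*1/94248 = 38097/1080823 - 3790291/94248 = -4093043123437/101865406104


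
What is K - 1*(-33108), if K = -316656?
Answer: -283548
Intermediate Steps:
K - 1*(-33108) = -316656 - 1*(-33108) = -316656 + 33108 = -283548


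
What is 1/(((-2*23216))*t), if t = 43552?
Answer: -1/2022206464 ≈ -4.9451e-10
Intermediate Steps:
1/(((-2*23216))*t) = 1/(-2*23216*43552) = (1/43552)/(-46432) = -1/46432*1/43552 = -1/2022206464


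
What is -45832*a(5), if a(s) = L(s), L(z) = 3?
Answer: -137496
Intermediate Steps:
a(s) = 3
-45832*a(5) = -45832*3 = -137496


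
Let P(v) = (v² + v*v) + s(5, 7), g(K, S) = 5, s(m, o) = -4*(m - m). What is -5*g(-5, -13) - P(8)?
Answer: -153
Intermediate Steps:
s(m, o) = 0 (s(m, o) = -4*0 = 0)
P(v) = 2*v² (P(v) = (v² + v*v) + 0 = (v² + v²) + 0 = 2*v² + 0 = 2*v²)
-5*g(-5, -13) - P(8) = -5*5 - 2*8² = -25 - 2*64 = -25 - 1*128 = -25 - 128 = -153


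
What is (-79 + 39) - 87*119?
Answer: -10393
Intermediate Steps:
(-79 + 39) - 87*119 = -40 - 10353 = -10393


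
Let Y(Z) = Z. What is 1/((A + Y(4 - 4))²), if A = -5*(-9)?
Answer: 1/2025 ≈ 0.00049383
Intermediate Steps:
A = 45
1/((A + Y(4 - 4))²) = 1/((45 + (4 - 4))²) = 1/((45 + 0)²) = 1/(45²) = 1/2025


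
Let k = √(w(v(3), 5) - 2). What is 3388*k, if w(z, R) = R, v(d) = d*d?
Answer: 3388*√3 ≈ 5868.2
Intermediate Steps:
v(d) = d²
k = √3 (k = √(5 - 2) = √3 ≈ 1.7320)
3388*k = 3388*√3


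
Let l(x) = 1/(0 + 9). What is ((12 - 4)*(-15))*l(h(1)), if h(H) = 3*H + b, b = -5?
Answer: -40/3 ≈ -13.333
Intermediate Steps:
h(H) = -5 + 3*H (h(H) = 3*H - 5 = -5 + 3*H)
l(x) = ⅑ (l(x) = 1/9 = ⅑)
((12 - 4)*(-15))*l(h(1)) = ((12 - 4)*(-15))*(⅑) = (8*(-15))*(⅑) = -120*⅑ = -40/3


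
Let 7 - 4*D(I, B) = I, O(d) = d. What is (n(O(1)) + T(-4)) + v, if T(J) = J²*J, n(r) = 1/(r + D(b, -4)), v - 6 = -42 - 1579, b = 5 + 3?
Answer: -5033/3 ≈ -1677.7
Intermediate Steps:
b = 8
D(I, B) = 7/4 - I/4
v = -1615 (v = 6 + (-42 - 1579) = 6 - 1621 = -1615)
n(r) = 1/(-¼ + r) (n(r) = 1/(r + (7/4 - ¼*8)) = 1/(r + (7/4 - 2)) = 1/(r - ¼) = 1/(-¼ + r))
T(J) = J³
(n(O(1)) + T(-4)) + v = (4/(-1 + 4*1) + (-4)³) - 1615 = (4/(-1 + 4) - 64) - 1615 = (4/3 - 64) - 1615 = -188/3 - 1615 = -5033/3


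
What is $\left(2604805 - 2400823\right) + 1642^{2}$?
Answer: $2900146$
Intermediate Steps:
$\left(2604805 - 2400823\right) + 1642^{2} = 203982 + 2696164 = 2900146$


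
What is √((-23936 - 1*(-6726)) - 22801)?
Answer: I*√40011 ≈ 200.03*I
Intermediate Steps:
√((-23936 - 1*(-6726)) - 22801) = √((-23936 + 6726) - 22801) = √(-17210 - 22801) = √(-40011) = I*√40011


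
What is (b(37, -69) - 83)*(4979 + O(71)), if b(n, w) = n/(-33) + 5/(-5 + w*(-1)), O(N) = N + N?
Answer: -302990793/704 ≈ -4.3038e+5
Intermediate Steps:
O(N) = 2*N
b(n, w) = 5/(-5 - w) - n/33 (b(n, w) = n*(-1/33) + 5/(-5 - w) = -n/33 + 5/(-5 - w) = 5/(-5 - w) - n/33)
(b(37, -69) - 83)*(4979 + O(71)) = ((-165 - 5*37 - 1*37*(-69))/(33*(5 - 69)) - 83)*(4979 + 2*71) = ((1/33)*(-165 - 185 + 2553)/(-64) - 83)*(4979 + 142) = ((1/33)*(-1/64)*2203 - 83)*5121 = (-2203/2112 - 83)*5121 = -177499/2112*5121 = -302990793/704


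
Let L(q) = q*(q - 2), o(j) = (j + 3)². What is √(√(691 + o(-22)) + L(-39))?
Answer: √(1599 + 2*√263) ≈ 40.391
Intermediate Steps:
o(j) = (3 + j)²
L(q) = q*(-2 + q)
√(√(691 + o(-22)) + L(-39)) = √(√(691 + (3 - 22)²) - 39*(-2 - 39)) = √(√(691 + (-19)²) - 39*(-41)) = √(√(691 + 361) + 1599) = √(√1052 + 1599) = √(2*√263 + 1599) = √(1599 + 2*√263)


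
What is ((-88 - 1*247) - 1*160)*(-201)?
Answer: 99495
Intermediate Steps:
((-88 - 1*247) - 1*160)*(-201) = ((-88 - 247) - 160)*(-201) = (-335 - 160)*(-201) = -495*(-201) = 99495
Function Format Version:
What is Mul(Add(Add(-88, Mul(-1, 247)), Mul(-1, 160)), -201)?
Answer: 99495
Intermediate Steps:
Mul(Add(Add(-88, Mul(-1, 247)), Mul(-1, 160)), -201) = Mul(Add(Add(-88, -247), -160), -201) = Mul(Add(-335, -160), -201) = Mul(-495, -201) = 99495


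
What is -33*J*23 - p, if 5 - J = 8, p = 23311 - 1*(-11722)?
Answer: -32756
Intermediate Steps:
p = 35033 (p = 23311 + 11722 = 35033)
J = -3 (J = 5 - 1*8 = 5 - 8 = -3)
-33*J*23 - p = -33*(-3)*23 - 1*35033 = 99*23 - 35033 = 2277 - 35033 = -32756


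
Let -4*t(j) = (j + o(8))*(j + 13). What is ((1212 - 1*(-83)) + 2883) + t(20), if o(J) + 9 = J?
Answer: 16085/4 ≈ 4021.3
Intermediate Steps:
o(J) = -9 + J
t(j) = -(-1 + j)*(13 + j)/4 (t(j) = -(j + (-9 + 8))*(j + 13)/4 = -(j - 1)*(13 + j)/4 = -(-1 + j)*(13 + j)/4)
((1212 - 1*(-83)) + 2883) + t(20) = ((1212 - 1*(-83)) + 2883) + (13/4 - 3*20 - 1/4*20**2) = ((1212 + 83) + 2883) + (13/4 - 60 - 1/4*400) = (1295 + 2883) + (13/4 - 60 - 100) = 4178 - 627/4 = 16085/4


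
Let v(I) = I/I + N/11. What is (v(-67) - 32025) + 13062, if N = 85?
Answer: -208497/11 ≈ -18954.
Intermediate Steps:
v(I) = 96/11 (v(I) = I/I + 85/11 = 1 + 85*(1/11) = 1 + 85/11 = 96/11)
(v(-67) - 32025) + 13062 = (96/11 - 32025) + 13062 = -352179/11 + 13062 = -208497/11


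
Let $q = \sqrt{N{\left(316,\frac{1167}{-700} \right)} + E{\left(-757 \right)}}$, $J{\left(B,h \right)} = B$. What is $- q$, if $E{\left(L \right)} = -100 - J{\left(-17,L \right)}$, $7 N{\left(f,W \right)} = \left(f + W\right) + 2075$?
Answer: $- \frac{\sqrt{1265833}}{70} \approx -16.073$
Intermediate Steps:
$N{\left(f,W \right)} = \frac{2075}{7} + \frac{W}{7} + \frac{f}{7}$ ($N{\left(f,W \right)} = \frac{\left(f + W\right) + 2075}{7} = \frac{\left(W + f\right) + 2075}{7} = \frac{2075 + W + f}{7} = \frac{2075}{7} + \frac{W}{7} + \frac{f}{7}$)
$E{\left(L \right)} = -83$ ($E{\left(L \right)} = -100 - -17 = -100 + 17 = -83$)
$q = \frac{\sqrt{1265833}}{70}$ ($q = \sqrt{\left(\frac{2075}{7} + \frac{1167 \frac{1}{-700}}{7} + \frac{1}{7} \cdot 316\right) - 83} = \sqrt{\left(\frac{2075}{7} + \frac{1167 \left(- \frac{1}{700}\right)}{7} + \frac{316}{7}\right) - 83} = \sqrt{\left(\frac{2075}{7} + \frac{1}{7} \left(- \frac{1167}{700}\right) + \frac{316}{7}\right) - 83} = \sqrt{\left(\frac{2075}{7} - \frac{1167}{4900} + \frac{316}{7}\right) - 83} = \sqrt{\frac{1672533}{4900} - 83} = \sqrt{\frac{1265833}{4900}} = \frac{\sqrt{1265833}}{70} \approx 16.073$)
$- q = - \frac{\sqrt{1265833}}{70}$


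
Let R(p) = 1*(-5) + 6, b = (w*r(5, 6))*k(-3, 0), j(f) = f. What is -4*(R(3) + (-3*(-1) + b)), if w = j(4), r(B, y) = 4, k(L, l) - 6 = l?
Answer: -400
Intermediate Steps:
k(L, l) = 6 + l
w = 4
b = 96 (b = (4*4)*(6 + 0) = 16*6 = 96)
R(p) = 1 (R(p) = -5 + 6 = 1)
-4*(R(3) + (-3*(-1) + b)) = -4*(1 + (-3*(-1) + 96)) = -4*(1 + (3 + 96)) = -4*(1 + 99) = -4*100 = -400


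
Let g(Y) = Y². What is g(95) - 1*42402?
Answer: -33377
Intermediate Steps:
g(95) - 1*42402 = 95² - 1*42402 = 9025 - 42402 = -33377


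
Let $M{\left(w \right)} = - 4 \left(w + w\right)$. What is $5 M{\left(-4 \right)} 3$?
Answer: $480$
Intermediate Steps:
$M{\left(w \right)} = - 8 w$ ($M{\left(w \right)} = - 4 \cdot 2 w = - 8 w$)
$5 M{\left(-4 \right)} 3 = 5 \left(\left(-8\right) \left(-4\right)\right) 3 = 5 \cdot 32 \cdot 3 = 160 \cdot 3 = 480$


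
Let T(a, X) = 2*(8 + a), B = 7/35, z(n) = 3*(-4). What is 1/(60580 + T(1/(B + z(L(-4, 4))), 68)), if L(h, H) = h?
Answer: 59/3575154 ≈ 1.6503e-5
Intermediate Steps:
z(n) = -12
B = ⅕ (B = 7*(1/35) = ⅕ ≈ 0.20000)
T(a, X) = 16 + 2*a
1/(60580 + T(1/(B + z(L(-4, 4))), 68)) = 1/(60580 + (16 + 2/(⅕ - 12))) = 1/(60580 + (16 + 2/(-59/5))) = 1/(60580 + (16 + 2*(-5/59))) = 1/(60580 + (16 - 10/59)) = 1/(60580 + 934/59) = 1/(3575154/59) = 59/3575154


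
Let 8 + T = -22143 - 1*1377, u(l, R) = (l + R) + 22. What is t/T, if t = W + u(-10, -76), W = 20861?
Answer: -20797/23528 ≈ -0.88393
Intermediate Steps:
u(l, R) = 22 + R + l (u(l, R) = (R + l) + 22 = 22 + R + l)
T = -23528 (T = -8 + (-22143 - 1*1377) = -8 + (-22143 - 1377) = -8 - 23520 = -23528)
t = 20797 (t = 20861 + (22 - 76 - 10) = 20861 - 64 = 20797)
t/T = 20797/(-23528) = 20797*(-1/23528) = -20797/23528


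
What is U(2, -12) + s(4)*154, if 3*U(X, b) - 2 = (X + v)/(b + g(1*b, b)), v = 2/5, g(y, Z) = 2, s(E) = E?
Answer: 46244/75 ≈ 616.59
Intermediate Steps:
v = ⅖ (v = 2*(⅕) = ⅖ ≈ 0.40000)
U(X, b) = ⅔ + (⅖ + X)/(3*(2 + b)) (U(X, b) = ⅔ + ((X + ⅖)/(b + 2))/3 = ⅔ + ((⅖ + X)/(2 + b))/3 = ⅔ + (⅖ + X)/(3*(2 + b)))
U(2, -12) + s(4)*154 = (22 + 5*2 + 10*(-12))/(15*(2 - 12)) + 4*154 = (1/15)*(22 + 10 - 120)/(-10) + 616 = (1/15)*(-⅒)*(-88) + 616 = 44/75 + 616 = 46244/75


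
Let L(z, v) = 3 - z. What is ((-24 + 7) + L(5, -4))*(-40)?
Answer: 760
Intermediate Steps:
((-24 + 7) + L(5, -4))*(-40) = ((-24 + 7) + (3 - 1*5))*(-40) = (-17 + (3 - 5))*(-40) = (-17 - 2)*(-40) = -19*(-40) = 760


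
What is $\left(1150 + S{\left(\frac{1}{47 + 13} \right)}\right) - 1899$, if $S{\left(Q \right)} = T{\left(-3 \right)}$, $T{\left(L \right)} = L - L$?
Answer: $-749$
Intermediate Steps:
$T{\left(L \right)} = 0$
$S{\left(Q \right)} = 0$
$\left(1150 + S{\left(\frac{1}{47 + 13} \right)}\right) - 1899 = \left(1150 + 0\right) - 1899 = 1150 - 1899 = -749$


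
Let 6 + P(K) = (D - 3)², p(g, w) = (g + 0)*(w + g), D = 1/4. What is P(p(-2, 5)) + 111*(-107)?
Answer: -190007/16 ≈ -11875.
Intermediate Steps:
D = ¼ (D = 1*(¼) = ¼ ≈ 0.25000)
p(g, w) = g*(g + w)
P(K) = 25/16 (P(K) = -6 + (¼ - 3)² = -6 + (-11/4)² = -6 + 121/16 = 25/16)
P(p(-2, 5)) + 111*(-107) = 25/16 + 111*(-107) = 25/16 - 11877 = -190007/16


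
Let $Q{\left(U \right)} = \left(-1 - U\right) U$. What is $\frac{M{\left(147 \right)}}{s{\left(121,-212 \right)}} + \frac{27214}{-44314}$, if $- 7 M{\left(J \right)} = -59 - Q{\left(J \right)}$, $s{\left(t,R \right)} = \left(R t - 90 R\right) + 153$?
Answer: $- \frac{130662902}{995580481} \approx -0.13124$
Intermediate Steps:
$Q{\left(U \right)} = U \left(-1 - U\right)$
$s{\left(t,R \right)} = 153 - 90 R + R t$ ($s{\left(t,R \right)} = \left(- 90 R + R t\right) + 153 = 153 - 90 R + R t$)
$M{\left(J \right)} = \frac{59}{7} - \frac{J \left(1 + J\right)}{7}$ ($M{\left(J \right)} = - \frac{-59 - - J \left(1 + J\right)}{7} = - \frac{-59 + J \left(1 + J\right)}{7} = \frac{59}{7} - \frac{J \left(1 + J\right)}{7}$)
$\frac{M{\left(147 \right)}}{s{\left(121,-212 \right)}} + \frac{27214}{-44314} = \frac{\frac{59}{7} - 21 \left(1 + 147\right)}{153 - -19080 - 25652} + \frac{27214}{-44314} = \frac{\frac{59}{7} - 21 \cdot 148}{153 + 19080 - 25652} + 27214 \left(- \frac{1}{44314}\right) = \frac{\frac{59}{7} - 3108}{-6419} - \frac{13607}{22157} = \left(- \frac{21697}{7}\right) \left(- \frac{1}{6419}\right) - \frac{13607}{22157} = \frac{21697}{44933} - \frac{13607}{22157} = - \frac{130662902}{995580481}$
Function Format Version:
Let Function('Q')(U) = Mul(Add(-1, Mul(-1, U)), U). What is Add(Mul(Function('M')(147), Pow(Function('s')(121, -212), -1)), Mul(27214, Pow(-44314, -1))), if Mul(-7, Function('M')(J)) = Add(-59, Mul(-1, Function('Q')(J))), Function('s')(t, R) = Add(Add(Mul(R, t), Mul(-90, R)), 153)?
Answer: Rational(-130662902, 995580481) ≈ -0.13124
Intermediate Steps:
Function('Q')(U) = Mul(U, Add(-1, Mul(-1, U)))
Function('s')(t, R) = Add(153, Mul(-90, R), Mul(R, t)) (Function('s')(t, R) = Add(Add(Mul(-90, R), Mul(R, t)), 153) = Add(153, Mul(-90, R), Mul(R, t)))
Function('M')(J) = Add(Rational(59, 7), Mul(Rational(-1, 7), J, Add(1, J))) (Function('M')(J) = Mul(Rational(-1, 7), Add(-59, Mul(-1, Mul(-1, J, Add(1, J))))) = Mul(Rational(-1, 7), Add(-59, Mul(J, Add(1, J)))) = Add(Rational(59, 7), Mul(Rational(-1, 7), J, Add(1, J))))
Add(Mul(Function('M')(147), Pow(Function('s')(121, -212), -1)), Mul(27214, Pow(-44314, -1))) = Add(Mul(Add(Rational(59, 7), Mul(Rational(-1, 7), 147, Add(1, 147))), Pow(Add(153, Mul(-90, -212), Mul(-212, 121)), -1)), Mul(27214, Pow(-44314, -1))) = Add(Mul(Add(Rational(59, 7), Mul(Rational(-1, 7), 147, 148)), Pow(Add(153, 19080, -25652), -1)), Mul(27214, Rational(-1, 44314))) = Add(Mul(Add(Rational(59, 7), -3108), Pow(-6419, -1)), Rational(-13607, 22157)) = Add(Mul(Rational(-21697, 7), Rational(-1, 6419)), Rational(-13607, 22157)) = Add(Rational(21697, 44933), Rational(-13607, 22157)) = Rational(-130662902, 995580481)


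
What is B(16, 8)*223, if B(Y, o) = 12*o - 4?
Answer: 20516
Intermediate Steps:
B(Y, o) = -4 + 12*o
B(16, 8)*223 = (-4 + 12*8)*223 = (-4 + 96)*223 = 92*223 = 20516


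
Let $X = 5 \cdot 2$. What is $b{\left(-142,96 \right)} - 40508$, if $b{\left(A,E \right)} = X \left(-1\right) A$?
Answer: $-39088$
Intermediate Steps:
$X = 10$
$b{\left(A,E \right)} = - 10 A$ ($b{\left(A,E \right)} = 10 \left(-1\right) A = - 10 A$)
$b{\left(-142,96 \right)} - 40508 = \left(-10\right) \left(-142\right) - 40508 = 1420 - 40508 = -39088$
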